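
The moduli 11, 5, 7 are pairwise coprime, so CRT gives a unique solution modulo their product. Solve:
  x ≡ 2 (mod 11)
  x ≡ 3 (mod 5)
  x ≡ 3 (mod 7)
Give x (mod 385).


Moduli 11, 5, 7 are pairwise coprime; by CRT there is a unique solution modulo M = 11 · 5 · 7 = 385.
Solve pairwise, accumulating the modulus:
  Start with x ≡ 2 (mod 11).
  Combine with x ≡ 3 (mod 5): since gcd(11, 5) = 1, we get a unique residue mod 55.
    Write x = 2 + 11·t and substitute into x ≡ 3 (mod 5): 11·t ≡ 3 − 2 = 1 (mod 5).
    Reduce coefficients mod 5: 1·t ≡ 1 (mod 5).
    So t ≡ 1 (mod 5).
    Then x = 2 + 11·1 = 13, valid modulo lcm(11, 5) = 55: x ≡ 13 (mod 55).
  Combine with x ≡ 3 (mod 7): since gcd(55, 7) = 1, we get a unique residue mod 385.
    Write x = 13 + 55·t and substitute into x ≡ 3 (mod 7): 55·t ≡ 3 − 13 = -10 (mod 7).
    Reduce coefficients mod 7: 6·t ≡ 4 (mod 7).
    The inverse of 6 mod 7 is 6 (since 6·6 = 36 = 5·7 + 1), so t ≡ 6·4 = 24 ≡ 3 (mod 7).
    Then x = 13 + 55·3 = 178, valid modulo lcm(55, 7) = 385: x ≡ 178 (mod 385).
Verify: 178 mod 11 = 2 ✓, 178 mod 5 = 3 ✓, 178 mod 7 = 3 ✓.

x ≡ 178 (mod 385).


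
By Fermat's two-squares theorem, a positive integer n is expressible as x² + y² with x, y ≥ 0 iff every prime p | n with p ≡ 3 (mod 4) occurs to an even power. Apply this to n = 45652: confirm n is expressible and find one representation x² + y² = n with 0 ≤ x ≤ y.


Step 1: Factor n = 45652 = 2^2 · 101 · 113.
Step 2: Check the mod-4 condition on each prime factor: 2 = 2 (special); 101 ≡ 1 (mod 4), exponent 1; 113 ≡ 1 (mod 4), exponent 1.
All primes ≡ 3 (mod 4) appear to even exponent (or don't appear), so by the two-squares theorem n IS expressible as a sum of two squares.
Step 3: Build a representation. Group n = k² · m with k = 2 and m = 101 · 113 = 11413 (a product of primes ≡ 1 (mod 4)); a representation of m scales to one of n via (k·x)² + (k·y)² = k²(x² + y²). Each prime p ≡ 1 (mod 4) is itself a sum of two squares; find a² by testing p − a² for a perfect square:
  101: 101 − 1² = 100 = 10² ⇒ 101 = 1² + 10².
  113: 113 − 1² = 112, 113 − 2² = 109, 113 − 3² = 104, 113 − 4² = 97, 113 − 5² = 88, 113 − 6² = 77, 113 − 7² = 64 = 8² ⇒ 113 = 7² + 8².
  Combine using the Brahmagupta–Fibonacci identity (a² + b²)(c² + d²) = (ac − bd)² + (ad + bc)² = (ac + bd)² + (ad − bc)²:
  101 · 113 = 11413: from (1² + 10²)(7² + 8²), take (1·7 − 10·8, 1·8 + 10·7) = (7 − 80, 8 + 70) = (-73, 78); dropping signs (only squares matter) gives (73, 78); check 73² + 78² = 5329 + 6084 = 11413 ✓.
  Scale by k = 2: (2·73, 2·78) = (146, 156).
Step 4: Order so x ≤ y and verify: 146² + 156² = 21316 + 24336 = 45652 = n. ✓

n = 45652 = 146² + 156² (one valid representation with x ≤ y).


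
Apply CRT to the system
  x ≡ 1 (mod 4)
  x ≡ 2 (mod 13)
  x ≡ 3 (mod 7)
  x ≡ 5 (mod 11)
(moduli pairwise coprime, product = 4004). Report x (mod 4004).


Product of moduli M = 4 · 13 · 7 · 11 = 4004.
Merge one congruence at a time:
  Start: x ≡ 1 (mod 4).
  Combine with x ≡ 2 (mod 13); new modulus lcm = 52.
    Write x = 1 + 4·t and substitute into x ≡ 2 (mod 13): 4·t ≡ 2 − 1 = 1 (mod 13).
    The inverse of 4 mod 13 is 10 (since 4·10 = 40 = 3·13 + 1), so t ≡ 10·1 = 10 ≡ 10 (mod 13).
    Then x = 1 + 4·10 = 41, valid modulo lcm(4, 13) = 52: x ≡ 41 (mod 52).
  Combine with x ≡ 3 (mod 7); new modulus lcm = 364.
    Write x = 41 + 52·t and substitute into x ≡ 3 (mod 7): 52·t ≡ 3 − 41 = -38 (mod 7).
    Reduce coefficients mod 7: 3·t ≡ 4 (mod 7).
    The inverse of 3 mod 7 is 5 (since 3·5 = 15 = 2·7 + 1), so t ≡ 5·4 = 20 ≡ 6 (mod 7).
    Then x = 41 + 52·6 = 353, valid modulo lcm(52, 7) = 364: x ≡ 353 (mod 364).
  Combine with x ≡ 5 (mod 11); new modulus lcm = 4004.
    Write x = 353 + 364·t and substitute into x ≡ 5 (mod 11): 364·t ≡ 5 − 353 = -348 (mod 11).
    Reduce coefficients mod 11: 1·t ≡ 4 (mod 11).
    So t ≡ 4 (mod 11).
    Then x = 353 + 364·4 = 1809, valid modulo lcm(364, 11) = 4004: x ≡ 1809 (mod 4004).
Verify against each original: 1809 mod 4 = 1, 1809 mod 13 = 2, 1809 mod 7 = 3, 1809 mod 11 = 5.

x ≡ 1809 (mod 4004).


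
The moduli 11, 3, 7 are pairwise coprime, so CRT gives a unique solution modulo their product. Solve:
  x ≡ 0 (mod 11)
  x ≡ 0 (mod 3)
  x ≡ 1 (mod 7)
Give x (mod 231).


Moduli 11, 3, 7 are pairwise coprime; by CRT there is a unique solution modulo M = 11 · 3 · 7 = 231.
Solve pairwise, accumulating the modulus:
  Start with x ≡ 0 (mod 11).
  Combine with x ≡ 0 (mod 3): since gcd(11, 3) = 1, we get a unique residue mod 33.
    Write x = 0 + 11·t and substitute into x ≡ 0 (mod 3): 11·t ≡ 0 − 0 = 0 (mod 3).
    Reduce coefficients mod 3: 2·t ≡ 0 (mod 3).
    The inverse of 2 mod 3 is 2 (since 2·2 = 4 = 1·3 + 1), so t ≡ 2·0 = 0 ≡ 0 (mod 3).
    Then x = 0 + 11·0 = 0, valid modulo lcm(11, 3) = 33: x ≡ 0 (mod 33).
  Combine with x ≡ 1 (mod 7): since gcd(33, 7) = 1, we get a unique residue mod 231.
    Write x = 0 + 33·t and substitute into x ≡ 1 (mod 7): 33·t ≡ 1 − 0 = 1 (mod 7).
    Reduce coefficients mod 7: 5·t ≡ 1 (mod 7).
    The inverse of 5 mod 7 is 3 (since 5·3 = 15 = 2·7 + 1), so t ≡ 3·1 = 3 ≡ 3 (mod 7).
    Then x = 0 + 33·3 = 99, valid modulo lcm(33, 7) = 231: x ≡ 99 (mod 231).
Verify: 99 mod 11 = 0 ✓, 99 mod 3 = 0 ✓, 99 mod 7 = 1 ✓.

x ≡ 99 (mod 231).


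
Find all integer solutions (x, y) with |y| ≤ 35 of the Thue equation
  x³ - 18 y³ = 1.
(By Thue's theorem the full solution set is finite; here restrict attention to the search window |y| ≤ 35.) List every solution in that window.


The equation is x³ - 18y³ = 1. For fixed y, x³ = 18·y³ + 1, so a solution requires the RHS to be a perfect cube.
Strategy: iterate y from -35 to 35, compute RHS = 18·y³ + 1, and check whether it is a (positive or negative) perfect cube.
Check small values of y:
  y = 0: RHS = 1 = (1)³ ⇒ x = 1 works.
  y = 1: RHS = 19 is not a perfect cube.
  y = -1: RHS = -17 is not a perfect cube.
  y = 2: RHS = 145 is not a perfect cube.
  y = -2: RHS = -143 is not a perfect cube.
  y = 3: RHS = 487 is not a perfect cube.
  y = -3: RHS = -485 is not a perfect cube.
Continuing the search up to |y| = 35 finds no further solutions beyond those listed.
Collected solutions: (1, 0).

Solutions (with |y| ≤ 35): (1, 0).


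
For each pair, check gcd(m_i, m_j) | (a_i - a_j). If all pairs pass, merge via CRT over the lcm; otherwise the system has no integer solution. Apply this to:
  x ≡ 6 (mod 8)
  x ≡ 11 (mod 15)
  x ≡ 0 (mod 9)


Moduli 8, 15, 9 are not pairwise coprime, so CRT works modulo lcm(m_i) when all pairwise compatibility conditions hold.
Pairwise compatibility: gcd(m_i, m_j) must divide a_i - a_j for every pair.
Merge one congruence at a time:
  Start: x ≡ 6 (mod 8).
  Combine with x ≡ 11 (mod 15): gcd(8, 15) = 1; 11 - 6 = 5, which IS divisible by 1, so compatible.
    Write x = 6 + 8·t and substitute into x ≡ 11 (mod 15): 8·t ≡ 11 − 6 = 5 (mod 15).
    The inverse of 8 mod 15 is 2 (since 8·2 = 16 = 1·15 + 1), so t ≡ 2·5 = 10 ≡ 10 (mod 15).
    Then x = 6 + 8·10 = 86, valid modulo lcm(8, 15) = 120: x ≡ 86 (mod 120).
  Combine with x ≡ 0 (mod 9): gcd(120, 9) = 3, and 0 - 86 = -86 is NOT divisible by 3.
    ⇒ system is inconsistent (no integer solution).

No solution (the system is inconsistent).


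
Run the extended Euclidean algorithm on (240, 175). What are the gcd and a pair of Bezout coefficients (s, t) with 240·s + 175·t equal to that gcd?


Euclidean algorithm on (240, 175) — divide until remainder is 0:
  240 = 1 · 175 + 65
  175 = 2 · 65 + 45
  65 = 1 · 45 + 20
  45 = 2 · 20 + 5
  20 = 4 · 5 + 0
gcd(240, 175) = 5.
Track Bezout coefficients alongside the remainders: start with r₀ = 240 = a·1 + b·0 (s = 1, t = 0) and r₁ = 175 = a·0 + b·1 (s = 0, t = 1); each new remainder r_{k+1} = r_{k-1} − q_k·r_k inherits s_{k+1} = s_{k-1} − q_k·s_k, t_{k+1} = t_{k-1} − q_k·t_k, so r_k = a·s_k + b·t_k at every step:
  q = 1: r = 65, s = 1 − 1·0 = 1, t = 0 − 1·1 = -1  (check: 240·1 + 175·(-1) = 65)
  q = 2: r = 45, s = 0 − 2·1 = -2, t = 1 − 2·(-1) = 3  (check: 240·(-2) + 175·3 = 45)
  q = 1: r = 20, s = 1 − 1·(-2) = 3, t = -1 − 1·3 = -4  (check: 240·3 + 175·(-4) = 20)
  q = 2: r = 5, s = -2 − 2·3 = -8, t = 3 − 2·(-4) = 11  (check: 240·(-8) + 175·11 = 5)
The row with r = 5 (the gcd) gives the Bezout coefficients s = -8, t = 11.
Result: 240 · (-8) + 175 · (11) = 5.

gcd(240, 175) = 5; s = -8, t = 11 (check: 240·(-8) + 175·11 = 5).


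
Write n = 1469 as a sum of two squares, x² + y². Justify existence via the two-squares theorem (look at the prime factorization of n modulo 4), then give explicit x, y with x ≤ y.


Step 1: Factor n = 1469 = 13 · 113.
Step 2: Check the mod-4 condition on each prime factor: 13 ≡ 1 (mod 4), exponent 1; 113 ≡ 1 (mod 4), exponent 1.
All primes ≡ 3 (mod 4) appear to even exponent (or don't appear), so by the two-squares theorem n IS expressible as a sum of two squares.
Step 3: Build a representation. Here n = 13 · 113 is a product of primes ≡ 1 (mod 4). Each prime p ≡ 1 (mod 4) is itself a sum of two squares; find a² by testing p − a² for a perfect square:
  13: 13 − 1² = 12, 13 − 2² = 9 = 3² ⇒ 13 = 2² + 3².
  113: 113 − 1² = 112, 113 − 2² = 109, 113 − 3² = 104, 113 − 4² = 97, 113 − 5² = 88, 113 − 6² = 77, 113 − 7² = 64 = 8² ⇒ 113 = 7² + 8².
  Combine using the Brahmagupta–Fibonacci identity (a² + b²)(c² + d²) = (ac − bd)² + (ad + bc)² = (ac + bd)² + (ad − bc)²:
  13 · 113 = 1469: from (2² + 3²)(7² + 8²), take (2·7 − 3·8, 2·8 + 3·7) = (14 − 24, 16 + 21) = (-10, 37); dropping signs (only squares matter) gives (10, 37); check 10² + 37² = 100 + 1369 = 1469 ✓.
Step 4: Order so x ≤ y and verify: 10² + 37² = 100 + 1369 = 1469 = n. ✓

n = 1469 = 10² + 37² (one valid representation with x ≤ y).


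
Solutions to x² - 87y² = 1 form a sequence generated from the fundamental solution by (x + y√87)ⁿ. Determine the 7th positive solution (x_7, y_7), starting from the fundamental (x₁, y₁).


Step 1: Find the fundamental solution (x₁, y₁) of x² - 87y² = 1.
  Expand √87 as a continued fraction. a₀ = ⌊√87⌋ = 9; iterate m_{k+1} = d_k·a_k − m_k, d_{k+1} = (87 − m_{k+1}²)/d_k, a_{k+1} = ⌊(a₀ + m_{k+1})/d_{k+1}⌋ (starting m₀ = 0, d₀ = 1), with convergents p_k = a_k·p_{k-1} + p_{k-2}, q_k = a_k·q_{k-1} + q_{k-2} (p₋₁ = 1, q₋₁ = 0):
  k = 0: a₀ = 9; p₀/q₀ = 9/1; p₀² − 87·q₀² = 81 − 87 = -6.
  k = 1: m = 9, d = 6, a = ⌊(9 + 9)/6⌋ = 3; p/q = (3·9 + 1)/(3·1 + 0) = 28/3; p² − 87·q² = 784 − 783 = 1.
  The first convergent with p² − 87·q² = 1 gives the fundamental solution (x₁, y₁) = (28, 3).
Step 2: Apply the recurrence (x_{n+1}, y_{n+1}) = (x₁x_n + 87y₁y_n, x₁y_n + y₁x_n) repeatedly.
  From (x_1, y_1) = (28, 3): x_2 = 28·28 + 87·3·3 = 1567; y_2 = 28·3 + 3·28 = 168.
  From (x_2, y_2) = (1567, 168): x_3 = 28·1567 + 87·3·168 = 87724; y_3 = 28·168 + 3·1567 = 9405.
  From (x_3, y_3) = (87724, 9405): x_4 = 28·87724 + 87·3·9405 = 4910977; y_4 = 28·9405 + 3·87724 = 526512.
  From (x_4, y_4) = (4910977, 526512): x_5 = 28·4910977 + 87·3·526512 = 274926988; y_5 = 28·526512 + 3·4910977 = 29475267.
  From (x_5, y_5) = (274926988, 29475267): x_6 = 28·274926988 + 87·3·29475267 = 15391000351; y_6 = 28·29475267 + 3·274926988 = 1650088440.
  From (x_6, y_6) = (15391000351, 1650088440): x_7 = 28·15391000351 + 87·3·1650088440 = 861621092668; y_7 = 28·1650088440 + 3·15391000351 = 92375477373.
Step 3: Verify x_7² - 87·y_7² = 742390907330398243358224 - 742390907330398243358223 = 1 (should be 1). ✓

(x_1, y_1) = (28, 3); (x_7, y_7) = (861621092668, 92375477373).


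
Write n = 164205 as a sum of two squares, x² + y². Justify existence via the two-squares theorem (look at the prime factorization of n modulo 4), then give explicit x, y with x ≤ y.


Step 1: Factor n = 164205 = 3^2 · 5 · 41 · 89.
Step 2: Check the mod-4 condition on each prime factor: 3 ≡ 3 (mod 4), exponent 2 (must be even); 5 ≡ 1 (mod 4), exponent 1; 41 ≡ 1 (mod 4), exponent 1; 89 ≡ 1 (mod 4), exponent 1.
All primes ≡ 3 (mod 4) appear to even exponent (or don't appear), so by the two-squares theorem n IS expressible as a sum of two squares.
Step 3: Build a representation. Group n = k² · m with k = 3 and m = 5 · 41 · 89 = 18245 (a product of primes ≡ 1 (mod 4)); a representation of m scales to one of n via (k·x)² + (k·y)² = k²(x² + y²). Each prime p ≡ 1 (mod 4) is itself a sum of two squares; find a² by testing p − a² for a perfect square:
  5: 5 − 1² = 4 = 2² ⇒ 5 = 1² + 2².
  41: 41 − 1² = 40, 41 − 2² = 37, 41 − 3² = 32, 41 − 4² = 25 = 5² ⇒ 41 = 4² + 5².
  89: 89 − 1² = 88, 89 − 2² = 85, 89 − 3² = 80, 89 − 4² = 73, 89 − 5² = 64 = 8² ⇒ 89 = 5² + 8².
  Combine using the Brahmagupta–Fibonacci identity (a² + b²)(c² + d²) = (ac − bd)² + (ad + bc)² = (ac + bd)² + (ad − bc)²:
  5 · 41 = 205: from (1² + 2²)(4² + 5²), take (1·4 − 2·5, 1·5 + 2·4) = (4 − 10, 5 + 8) = (-6, 13); dropping signs (only squares matter) gives (6, 13); check 6² + 13² = 36 + 169 = 205 ✓.
  205 · 89 = 18245: from (6² + 13²)(5² + 8²), take (6·5 − 13·8, 6·8 + 13·5) = (30 − 104, 48 + 65) = (-74, 113); dropping signs (only squares matter) gives (74, 113); check 74² + 113² = 5476 + 12769 = 18245 ✓.
  Scale by k = 3: (3·74, 3·113) = (222, 339).
Step 4: Order so x ≤ y and verify: 222² + 339² = 49284 + 114921 = 164205 = n. ✓

n = 164205 = 222² + 339² (one valid representation with x ≤ y).


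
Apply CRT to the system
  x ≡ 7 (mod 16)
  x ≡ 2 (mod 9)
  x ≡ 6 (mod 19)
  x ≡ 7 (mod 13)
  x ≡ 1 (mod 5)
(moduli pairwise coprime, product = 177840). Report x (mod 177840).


Product of moduli M = 16 · 9 · 19 · 13 · 5 = 177840.
Merge one congruence at a time:
  Start: x ≡ 7 (mod 16).
  Combine with x ≡ 2 (mod 9); new modulus lcm = 144.
    Write x = 7 + 16·t and substitute into x ≡ 2 (mod 9): 16·t ≡ 2 − 7 = -5 (mod 9).
    Reduce coefficients mod 9: 7·t ≡ 4 (mod 9).
    The inverse of 7 mod 9 is 4 (since 7·4 = 28 = 3·9 + 1), so t ≡ 4·4 = 16 ≡ 7 (mod 9).
    Then x = 7 + 16·7 = 119, valid modulo lcm(16, 9) = 144: x ≡ 119 (mod 144).
  Combine with x ≡ 6 (mod 19); new modulus lcm = 2736.
    Write x = 119 + 144·t and substitute into x ≡ 6 (mod 19): 144·t ≡ 6 − 119 = -113 (mod 19).
    Reduce coefficients mod 19: 11·t ≡ 1 (mod 19).
    The inverse of 11 mod 19 is 7 (since 11·7 = 77 = 4·19 + 1), so t ≡ 7·1 = 7 ≡ 7 (mod 19).
    Then x = 119 + 144·7 = 1127, valid modulo lcm(144, 19) = 2736: x ≡ 1127 (mod 2736).
  Combine with x ≡ 7 (mod 13); new modulus lcm = 35568.
    Write x = 1127 + 2736·t and substitute into x ≡ 7 (mod 13): 2736·t ≡ 7 − 1127 = -1120 (mod 13).
    Reduce coefficients mod 13: 6·t ≡ 11 (mod 13).
    The inverse of 6 mod 13 is 11 (since 6·11 = 66 = 5·13 + 1), so t ≡ 11·11 = 121 ≡ 4 (mod 13).
    Then x = 1127 + 2736·4 = 12071, valid modulo lcm(2736, 13) = 35568: x ≡ 12071 (mod 35568).
  Combine with x ≡ 1 (mod 5); new modulus lcm = 177840.
    Write x = 12071 + 35568·t and substitute into x ≡ 1 (mod 5): 35568·t ≡ 1 − 12071 = -12070 (mod 5).
    Reduce coefficients mod 5: 3·t ≡ 0 (mod 5).
    The inverse of 3 mod 5 is 2 (since 3·2 = 6 = 1·5 + 1), so t ≡ 2·0 = 0 ≡ 0 (mod 5).
    Then x = 12071 + 35568·0 = 12071, valid modulo lcm(35568, 5) = 177840: x ≡ 12071 (mod 177840).
Verify against each original: 12071 mod 16 = 7, 12071 mod 9 = 2, 12071 mod 19 = 6, 12071 mod 13 = 7, 12071 mod 5 = 1.

x ≡ 12071 (mod 177840).


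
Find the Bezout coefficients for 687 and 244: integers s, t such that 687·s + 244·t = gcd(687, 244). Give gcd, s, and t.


Euclidean algorithm on (687, 244) — divide until remainder is 0:
  687 = 2 · 244 + 199
  244 = 1 · 199 + 45
  199 = 4 · 45 + 19
  45 = 2 · 19 + 7
  19 = 2 · 7 + 5
  7 = 1 · 5 + 2
  5 = 2 · 2 + 1
  2 = 2 · 1 + 0
gcd(687, 244) = 1.
Track Bezout coefficients alongside the remainders: start with r₀ = 687 = a·1 + b·0 (s = 1, t = 0) and r₁ = 244 = a·0 + b·1 (s = 0, t = 1); each new remainder r_{k+1} = r_{k-1} − q_k·r_k inherits s_{k+1} = s_{k-1} − q_k·s_k, t_{k+1} = t_{k-1} − q_k·t_k, so r_k = a·s_k + b·t_k at every step:
  q = 2: r = 199, s = 1 − 2·0 = 1, t = 0 − 2·1 = -2  (check: 687·1 + 244·(-2) = 199)
  q = 1: r = 45, s = 0 − 1·1 = -1, t = 1 − 1·(-2) = 3  (check: 687·(-1) + 244·3 = 45)
  q = 4: r = 19, s = 1 − 4·(-1) = 5, t = -2 − 4·3 = -14  (check: 687·5 + 244·(-14) = 19)
  q = 2: r = 7, s = -1 − 2·5 = -11, t = 3 − 2·(-14) = 31  (check: 687·(-11) + 244·31 = 7)
  q = 2: r = 5, s = 5 − 2·(-11) = 27, t = -14 − 2·31 = -76  (check: 687·27 + 244·(-76) = 5)
  q = 1: r = 2, s = -11 − 1·27 = -38, t = 31 − 1·(-76) = 107  (check: 687·(-38) + 244·107 = 2)
  q = 2: r = 1, s = 27 − 2·(-38) = 103, t = -76 − 2·107 = -290  (check: 687·103 + 244·(-290) = 1)
The row with r = 1 (the gcd) gives the Bezout coefficients s = 103, t = -290.
Result: 687 · (103) + 244 · (-290) = 1.

gcd(687, 244) = 1; s = 103, t = -290 (check: 687·103 + 244·(-290) = 1).


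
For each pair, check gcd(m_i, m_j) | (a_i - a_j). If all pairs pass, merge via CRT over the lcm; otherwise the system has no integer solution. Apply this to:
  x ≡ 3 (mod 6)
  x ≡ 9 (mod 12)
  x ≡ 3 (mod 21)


Moduli 6, 12, 21 are not pairwise coprime, so CRT works modulo lcm(m_i) when all pairwise compatibility conditions hold.
Pairwise compatibility: gcd(m_i, m_j) must divide a_i - a_j for every pair.
Merge one congruence at a time:
  Start: x ≡ 3 (mod 6).
  Combine with x ≡ 9 (mod 12): gcd(6, 12) = 6; 9 - 3 = 6, which IS divisible by 6, so compatible.
    Write x = 3 + 6·t and substitute into x ≡ 9 (mod 12): 6·t ≡ 9 − 3 = 6 (mod 12).
    Divide the congruence (and modulus) by g = 6: 1·t ≡ 1 (mod 2).
    So t ≡ 1 (mod 2).
    Then x = 3 + 6·1 = 9, valid modulo lcm(6, 12) = 12: x ≡ 9 (mod 12).
  Combine with x ≡ 3 (mod 21): gcd(12, 21) = 3; 3 - 9 = -6, which IS divisible by 3, so compatible.
    Write x = 9 + 12·t and substitute into x ≡ 3 (mod 21): 12·t ≡ 3 − 9 = -6 (mod 21).
    Divide the congruence (and modulus) by g = 3: 4·t ≡ -2 (mod 7).
    Reduce coefficients mod 7: 4·t ≡ 5 (mod 7).
    The inverse of 4 mod 7 is 2 (since 4·2 = 8 = 1·7 + 1), so t ≡ 2·5 = 10 ≡ 3 (mod 7).
    Then x = 9 + 12·3 = 45, valid modulo lcm(12, 21) = 84: x ≡ 45 (mod 84).
Verify: 45 mod 6 = 3, 45 mod 12 = 9, 45 mod 21 = 3.

x ≡ 45 (mod 84).


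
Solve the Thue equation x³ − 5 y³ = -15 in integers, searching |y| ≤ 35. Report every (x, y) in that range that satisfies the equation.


The equation is x³ - 5y³ = -15. For fixed y, x³ = 5·y³ − 15, so a solution requires the RHS to be a perfect cube.
Strategy: iterate y from -35 to 35, compute RHS = 5·y³ − 15, and check whether it is a (positive or negative) perfect cube.
Check small values of y:
  y = 0: RHS = -15 is not a perfect cube.
  y = 1: RHS = -10 is not a perfect cube.
  y = -1: RHS = -20 is not a perfect cube.
  y = 2: RHS = 25 is not a perfect cube.
  y = -2: RHS = -55 is not a perfect cube.
  y = 3: RHS = 120 is not a perfect cube.
  y = -3: RHS = -150 is not a perfect cube.
Continuing the search up to |y| = 35 finds no solutions either.
No (x, y) in the scanned range satisfies the equation.

No integer solutions with |y| ≤ 35.


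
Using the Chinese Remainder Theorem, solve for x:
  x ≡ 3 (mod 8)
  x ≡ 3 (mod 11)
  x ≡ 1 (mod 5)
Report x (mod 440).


Moduli 8, 11, 5 are pairwise coprime; by CRT there is a unique solution modulo M = 8 · 11 · 5 = 440.
Solve pairwise, accumulating the modulus:
  Start with x ≡ 3 (mod 8).
  Combine with x ≡ 3 (mod 11): since gcd(8, 11) = 1, we get a unique residue mod 88.
    Write x = 3 + 8·t and substitute into x ≡ 3 (mod 11): 8·t ≡ 3 − 3 = 0 (mod 11).
    The inverse of 8 mod 11 is 7 (since 8·7 = 56 = 5·11 + 1), so t ≡ 7·0 = 0 ≡ 0 (mod 11).
    Then x = 3 + 8·0 = 3, valid modulo lcm(8, 11) = 88: x ≡ 3 (mod 88).
  Combine with x ≡ 1 (mod 5): since gcd(88, 5) = 1, we get a unique residue mod 440.
    Write x = 3 + 88·t and substitute into x ≡ 1 (mod 5): 88·t ≡ 1 − 3 = -2 (mod 5).
    Reduce coefficients mod 5: 3·t ≡ 3 (mod 5).
    The inverse of 3 mod 5 is 2 (since 3·2 = 6 = 1·5 + 1), so t ≡ 2·3 = 6 ≡ 1 (mod 5).
    Then x = 3 + 88·1 = 91, valid modulo lcm(88, 5) = 440: x ≡ 91 (mod 440).
Verify: 91 mod 8 = 3 ✓, 91 mod 11 = 3 ✓, 91 mod 5 = 1 ✓.

x ≡ 91 (mod 440).


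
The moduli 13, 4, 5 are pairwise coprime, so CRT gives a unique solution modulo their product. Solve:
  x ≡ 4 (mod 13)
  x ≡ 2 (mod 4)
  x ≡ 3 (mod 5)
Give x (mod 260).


Moduli 13, 4, 5 are pairwise coprime; by CRT there is a unique solution modulo M = 13 · 4 · 5 = 260.
Solve pairwise, accumulating the modulus:
  Start with x ≡ 4 (mod 13).
  Combine with x ≡ 2 (mod 4): since gcd(13, 4) = 1, we get a unique residue mod 52.
    Write x = 4 + 13·t and substitute into x ≡ 2 (mod 4): 13·t ≡ 2 − 4 = -2 (mod 4).
    Reduce coefficients mod 4: 1·t ≡ 2 (mod 4).
    So t ≡ 2 (mod 4).
    Then x = 4 + 13·2 = 30, valid modulo lcm(13, 4) = 52: x ≡ 30 (mod 52).
  Combine with x ≡ 3 (mod 5): since gcd(52, 5) = 1, we get a unique residue mod 260.
    Write x = 30 + 52·t and substitute into x ≡ 3 (mod 5): 52·t ≡ 3 − 30 = -27 (mod 5).
    Reduce coefficients mod 5: 2·t ≡ 3 (mod 5).
    The inverse of 2 mod 5 is 3 (since 2·3 = 6 = 1·5 + 1), so t ≡ 3·3 = 9 ≡ 4 (mod 5).
    Then x = 30 + 52·4 = 238, valid modulo lcm(52, 5) = 260: x ≡ 238 (mod 260).
Verify: 238 mod 13 = 4 ✓, 238 mod 4 = 2 ✓, 238 mod 5 = 3 ✓.

x ≡ 238 (mod 260).


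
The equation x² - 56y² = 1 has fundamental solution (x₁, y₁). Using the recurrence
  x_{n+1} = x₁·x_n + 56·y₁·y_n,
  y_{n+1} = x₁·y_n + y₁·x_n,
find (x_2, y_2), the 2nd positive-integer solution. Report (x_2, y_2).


Step 1: Find the fundamental solution (x₁, y₁) of x² - 56y² = 1.
  Expand √56 as a continued fraction. a₀ = ⌊√56⌋ = 7; iterate m_{k+1} = d_k·a_k − m_k, d_{k+1} = (56 − m_{k+1}²)/d_k, a_{k+1} = ⌊(a₀ + m_{k+1})/d_{k+1}⌋ (starting m₀ = 0, d₀ = 1), with convergents p_k = a_k·p_{k-1} + p_{k-2}, q_k = a_k·q_{k-1} + q_{k-2} (p₋₁ = 1, q₋₁ = 0):
  k = 0: a₀ = 7; p₀/q₀ = 7/1; p₀² − 56·q₀² = 49 − 56 = -7.
  k = 1: m = 7, d = 7, a = ⌊(7 + 7)/7⌋ = 2; p/q = (2·7 + 1)/(2·1 + 0) = 15/2; p² − 56·q² = 225 − 224 = 1.
  The first convergent with p² − 56·q² = 1 gives the fundamental solution (x₁, y₁) = (15, 2).
Step 2: Apply the recurrence (x_{n+1}, y_{n+1}) = (x₁x_n + 56y₁y_n, x₁y_n + y₁x_n) repeatedly.
  From (x_1, y_1) = (15, 2): x_2 = 15·15 + 56·2·2 = 449; y_2 = 15·2 + 2·15 = 60.
Step 3: Verify x_2² - 56·y_2² = 201601 - 201600 = 1 (should be 1). ✓

(x_1, y_1) = (15, 2); (x_2, y_2) = (449, 60).


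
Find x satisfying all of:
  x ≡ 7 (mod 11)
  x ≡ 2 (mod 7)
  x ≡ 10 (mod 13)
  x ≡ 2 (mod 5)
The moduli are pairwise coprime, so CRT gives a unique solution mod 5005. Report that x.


Product of moduli M = 11 · 7 · 13 · 5 = 5005.
Merge one congruence at a time:
  Start: x ≡ 7 (mod 11).
  Combine with x ≡ 2 (mod 7); new modulus lcm = 77.
    Write x = 7 + 11·t and substitute into x ≡ 2 (mod 7): 11·t ≡ 2 − 7 = -5 (mod 7).
    Reduce coefficients mod 7: 4·t ≡ 2 (mod 7).
    The inverse of 4 mod 7 is 2 (since 4·2 = 8 = 1·7 + 1), so t ≡ 2·2 = 4 ≡ 4 (mod 7).
    Then x = 7 + 11·4 = 51, valid modulo lcm(11, 7) = 77: x ≡ 51 (mod 77).
  Combine with x ≡ 10 (mod 13); new modulus lcm = 1001.
    Write x = 51 + 77·t and substitute into x ≡ 10 (mod 13): 77·t ≡ 10 − 51 = -41 (mod 13).
    Reduce coefficients mod 13: 12·t ≡ 11 (mod 13).
    The inverse of 12 mod 13 is 12 (since 12·12 = 144 = 11·13 + 1), so t ≡ 12·11 = 132 ≡ 2 (mod 13).
    Then x = 51 + 77·2 = 205, valid modulo lcm(77, 13) = 1001: x ≡ 205 (mod 1001).
  Combine with x ≡ 2 (mod 5); new modulus lcm = 5005.
    Write x = 205 + 1001·t and substitute into x ≡ 2 (mod 5): 1001·t ≡ 2 − 205 = -203 (mod 5).
    Reduce coefficients mod 5: 1·t ≡ 2 (mod 5).
    So t ≡ 2 (mod 5).
    Then x = 205 + 1001·2 = 2207, valid modulo lcm(1001, 5) = 5005: x ≡ 2207 (mod 5005).
Verify against each original: 2207 mod 11 = 7, 2207 mod 7 = 2, 2207 mod 13 = 10, 2207 mod 5 = 2.

x ≡ 2207 (mod 5005).


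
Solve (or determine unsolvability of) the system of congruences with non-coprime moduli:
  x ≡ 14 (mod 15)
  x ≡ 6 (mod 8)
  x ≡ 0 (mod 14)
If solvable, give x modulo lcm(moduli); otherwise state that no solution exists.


Moduli 15, 8, 14 are not pairwise coprime, so CRT works modulo lcm(m_i) when all pairwise compatibility conditions hold.
Pairwise compatibility: gcd(m_i, m_j) must divide a_i - a_j for every pair.
Merge one congruence at a time:
  Start: x ≡ 14 (mod 15).
  Combine with x ≡ 6 (mod 8): gcd(15, 8) = 1; 6 - 14 = -8, which IS divisible by 1, so compatible.
    Write x = 14 + 15·t and substitute into x ≡ 6 (mod 8): 15·t ≡ 6 − 14 = -8 (mod 8).
    Reduce coefficients mod 8: 7·t ≡ 0 (mod 8).
    The inverse of 7 mod 8 is 7 (since 7·7 = 49 = 6·8 + 1), so t ≡ 7·0 = 0 ≡ 0 (mod 8).
    Then x = 14 + 15·0 = 14, valid modulo lcm(15, 8) = 120: x ≡ 14 (mod 120).
  Combine with x ≡ 0 (mod 14): gcd(120, 14) = 2; 0 - 14 = -14, which IS divisible by 2, so compatible.
    Write x = 14 + 120·t and substitute into x ≡ 0 (mod 14): 120·t ≡ 0 − 14 = -14 (mod 14).
    Divide the congruence (and modulus) by g = 2: 60·t ≡ -7 (mod 7).
    Reduce coefficients mod 7: 4·t ≡ 0 (mod 7).
    The inverse of 4 mod 7 is 2 (since 4·2 = 8 = 1·7 + 1), so t ≡ 2·0 = 0 ≡ 0 (mod 7).
    Then x = 14 + 120·0 = 14, valid modulo lcm(120, 14) = 840: x ≡ 14 (mod 840).
Verify: 14 mod 15 = 14, 14 mod 8 = 6, 14 mod 14 = 0.

x ≡ 14 (mod 840).


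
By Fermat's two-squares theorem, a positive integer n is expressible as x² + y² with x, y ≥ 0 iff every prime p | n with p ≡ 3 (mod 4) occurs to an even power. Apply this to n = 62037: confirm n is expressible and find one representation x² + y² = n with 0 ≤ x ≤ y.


Step 1: Factor n = 62037 = 3^2 · 61 · 113.
Step 2: Check the mod-4 condition on each prime factor: 3 ≡ 3 (mod 4), exponent 2 (must be even); 61 ≡ 1 (mod 4), exponent 1; 113 ≡ 1 (mod 4), exponent 1.
All primes ≡ 3 (mod 4) appear to even exponent (or don't appear), so by the two-squares theorem n IS expressible as a sum of two squares.
Step 3: Build a representation. Group n = k² · m with k = 3 and m = 61 · 113 = 6893 (a product of primes ≡ 1 (mod 4)); a representation of m scales to one of n via (k·x)² + (k·y)² = k²(x² + y²). Each prime p ≡ 1 (mod 4) is itself a sum of two squares; find a² by testing p − a² for a perfect square:
  61: 61 − 1² = 60, 61 − 2² = 57, 61 − 3² = 52, 61 − 4² = 45, 61 − 5² = 36 = 6² ⇒ 61 = 5² + 6².
  113: 113 − 1² = 112, 113 − 2² = 109, 113 − 3² = 104, 113 − 4² = 97, 113 − 5² = 88, 113 − 6² = 77, 113 − 7² = 64 = 8² ⇒ 113 = 7² + 8².
  Combine using the Brahmagupta–Fibonacci identity (a² + b²)(c² + d²) = (ac − bd)² + (ad + bc)² = (ac + bd)² + (ad − bc)²:
  61 · 113 = 6893: from (5² + 6²)(7² + 8²), take (5·7 − 6·8, 5·8 + 6·7) = (35 − 48, 40 + 42) = (-13, 82); dropping signs (only squares matter) gives (13, 82); check 13² + 82² = 169 + 6724 = 6893 ✓.
  Scale by k = 3: (3·13, 3·82) = (39, 246).
Step 4: Order so x ≤ y and verify: 39² + 246² = 1521 + 60516 = 62037 = n. ✓

n = 62037 = 39² + 246² (one valid representation with x ≤ y).


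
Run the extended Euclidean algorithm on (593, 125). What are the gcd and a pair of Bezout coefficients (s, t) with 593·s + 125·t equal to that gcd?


Euclidean algorithm on (593, 125) — divide until remainder is 0:
  593 = 4 · 125 + 93
  125 = 1 · 93 + 32
  93 = 2 · 32 + 29
  32 = 1 · 29 + 3
  29 = 9 · 3 + 2
  3 = 1 · 2 + 1
  2 = 2 · 1 + 0
gcd(593, 125) = 1.
Track Bezout coefficients alongside the remainders: start with r₀ = 593 = a·1 + b·0 (s = 1, t = 0) and r₁ = 125 = a·0 + b·1 (s = 0, t = 1); each new remainder r_{k+1} = r_{k-1} − q_k·r_k inherits s_{k+1} = s_{k-1} − q_k·s_k, t_{k+1} = t_{k-1} − q_k·t_k, so r_k = a·s_k + b·t_k at every step:
  q = 4: r = 93, s = 1 − 4·0 = 1, t = 0 − 4·1 = -4  (check: 593·1 + 125·(-4) = 93)
  q = 1: r = 32, s = 0 − 1·1 = -1, t = 1 − 1·(-4) = 5  (check: 593·(-1) + 125·5 = 32)
  q = 2: r = 29, s = 1 − 2·(-1) = 3, t = -4 − 2·5 = -14  (check: 593·3 + 125·(-14) = 29)
  q = 1: r = 3, s = -1 − 1·3 = -4, t = 5 − 1·(-14) = 19  (check: 593·(-4) + 125·19 = 3)
  q = 9: r = 2, s = 3 − 9·(-4) = 39, t = -14 − 9·19 = -185  (check: 593·39 + 125·(-185) = 2)
  q = 1: r = 1, s = -4 − 1·39 = -43, t = 19 − 1·(-185) = 204  (check: 593·(-43) + 125·204 = 1)
The row with r = 1 (the gcd) gives the Bezout coefficients s = -43, t = 204.
Result: 593 · (-43) + 125 · (204) = 1.

gcd(593, 125) = 1; s = -43, t = 204 (check: 593·(-43) + 125·204 = 1).


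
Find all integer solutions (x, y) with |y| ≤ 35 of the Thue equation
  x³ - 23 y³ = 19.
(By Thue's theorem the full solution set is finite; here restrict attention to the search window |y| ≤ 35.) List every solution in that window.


The equation is x³ - 23y³ = 19. For fixed y, x³ = 23·y³ + 19, so a solution requires the RHS to be a perfect cube.
Strategy: iterate y from -35 to 35, compute RHS = 23·y³ + 19, and check whether it is a (positive or negative) perfect cube.
Check small values of y:
  y = 0: RHS = 19 is not a perfect cube.
  y = 1: RHS = 42 is not a perfect cube.
  y = -1: RHS = -4 is not a perfect cube.
  y = 2: RHS = 203 is not a perfect cube.
  y = -2: RHS = -165 is not a perfect cube.
  y = 3: RHS = 640 is not a perfect cube.
  y = -3: RHS = -602 is not a perfect cube.
Continuing the search up to |y| = 35 finds no solutions either.
No (x, y) in the scanned range satisfies the equation.

No integer solutions with |y| ≤ 35.


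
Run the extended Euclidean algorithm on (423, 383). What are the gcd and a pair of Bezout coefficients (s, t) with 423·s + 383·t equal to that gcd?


Euclidean algorithm on (423, 383) — divide until remainder is 0:
  423 = 1 · 383 + 40
  383 = 9 · 40 + 23
  40 = 1 · 23 + 17
  23 = 1 · 17 + 6
  17 = 2 · 6 + 5
  6 = 1 · 5 + 1
  5 = 5 · 1 + 0
gcd(423, 383) = 1.
Track Bezout coefficients alongside the remainders: start with r₀ = 423 = a·1 + b·0 (s = 1, t = 0) and r₁ = 383 = a·0 + b·1 (s = 0, t = 1); each new remainder r_{k+1} = r_{k-1} − q_k·r_k inherits s_{k+1} = s_{k-1} − q_k·s_k, t_{k+1} = t_{k-1} − q_k·t_k, so r_k = a·s_k + b·t_k at every step:
  q = 1: r = 40, s = 1 − 1·0 = 1, t = 0 − 1·1 = -1  (check: 423·1 + 383·(-1) = 40)
  q = 9: r = 23, s = 0 − 9·1 = -9, t = 1 − 9·(-1) = 10  (check: 423·(-9) + 383·10 = 23)
  q = 1: r = 17, s = 1 − 1·(-9) = 10, t = -1 − 1·10 = -11  (check: 423·10 + 383·(-11) = 17)
  q = 1: r = 6, s = -9 − 1·10 = -19, t = 10 − 1·(-11) = 21  (check: 423·(-19) + 383·21 = 6)
  q = 2: r = 5, s = 10 − 2·(-19) = 48, t = -11 − 2·21 = -53  (check: 423·48 + 383·(-53) = 5)
  q = 1: r = 1, s = -19 − 1·48 = -67, t = 21 − 1·(-53) = 74  (check: 423·(-67) + 383·74 = 1)
The row with r = 1 (the gcd) gives the Bezout coefficients s = -67, t = 74.
Result: 423 · (-67) + 383 · (74) = 1.

gcd(423, 383) = 1; s = -67, t = 74 (check: 423·(-67) + 383·74 = 1).


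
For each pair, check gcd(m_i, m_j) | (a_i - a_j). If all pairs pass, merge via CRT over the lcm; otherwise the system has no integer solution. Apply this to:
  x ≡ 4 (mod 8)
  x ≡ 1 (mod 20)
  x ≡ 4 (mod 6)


Moduli 8, 20, 6 are not pairwise coprime, so CRT works modulo lcm(m_i) when all pairwise compatibility conditions hold.
Pairwise compatibility: gcd(m_i, m_j) must divide a_i - a_j for every pair.
Merge one congruence at a time:
  Start: x ≡ 4 (mod 8).
  Combine with x ≡ 1 (mod 20): gcd(8, 20) = 4, and 1 - 4 = -3 is NOT divisible by 4.
    ⇒ system is inconsistent (no integer solution).

No solution (the system is inconsistent).


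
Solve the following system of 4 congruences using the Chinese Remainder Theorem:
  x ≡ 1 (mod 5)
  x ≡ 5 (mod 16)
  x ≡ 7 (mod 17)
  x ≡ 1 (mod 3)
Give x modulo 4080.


Product of moduli M = 5 · 16 · 17 · 3 = 4080.
Merge one congruence at a time:
  Start: x ≡ 1 (mod 5).
  Combine with x ≡ 5 (mod 16); new modulus lcm = 80.
    Write x = 1 + 5·t and substitute into x ≡ 5 (mod 16): 5·t ≡ 5 − 1 = 4 (mod 16).
    The inverse of 5 mod 16 is 13 (since 5·13 = 65 = 4·16 + 1), so t ≡ 13·4 = 52 ≡ 4 (mod 16).
    Then x = 1 + 5·4 = 21, valid modulo lcm(5, 16) = 80: x ≡ 21 (mod 80).
  Combine with x ≡ 7 (mod 17); new modulus lcm = 1360.
    Write x = 21 + 80·t and substitute into x ≡ 7 (mod 17): 80·t ≡ 7 − 21 = -14 (mod 17).
    Reduce coefficients mod 17: 12·t ≡ 3 (mod 17).
    The inverse of 12 mod 17 is 10 (since 12·10 = 120 = 7·17 + 1), so t ≡ 10·3 = 30 ≡ 13 (mod 17).
    Then x = 21 + 80·13 = 1061, valid modulo lcm(80, 17) = 1360: x ≡ 1061 (mod 1360).
  Combine with x ≡ 1 (mod 3); new modulus lcm = 4080.
    Write x = 1061 + 1360·t and substitute into x ≡ 1 (mod 3): 1360·t ≡ 1 − 1061 = -1060 (mod 3).
    Reduce coefficients mod 3: 1·t ≡ 2 (mod 3).
    So t ≡ 2 (mod 3).
    Then x = 1061 + 1360·2 = 3781, valid modulo lcm(1360, 3) = 4080: x ≡ 3781 (mod 4080).
Verify against each original: 3781 mod 5 = 1, 3781 mod 16 = 5, 3781 mod 17 = 7, 3781 mod 3 = 1.

x ≡ 3781 (mod 4080).


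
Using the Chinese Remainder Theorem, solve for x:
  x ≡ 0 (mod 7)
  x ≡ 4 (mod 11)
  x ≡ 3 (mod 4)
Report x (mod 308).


Moduli 7, 11, 4 are pairwise coprime; by CRT there is a unique solution modulo M = 7 · 11 · 4 = 308.
Solve pairwise, accumulating the modulus:
  Start with x ≡ 0 (mod 7).
  Combine with x ≡ 4 (mod 11): since gcd(7, 11) = 1, we get a unique residue mod 77.
    Write x = 0 + 7·t and substitute into x ≡ 4 (mod 11): 7·t ≡ 4 − 0 = 4 (mod 11).
    The inverse of 7 mod 11 is 8 (since 7·8 = 56 = 5·11 + 1), so t ≡ 8·4 = 32 ≡ 10 (mod 11).
    Then x = 0 + 7·10 = 70, valid modulo lcm(7, 11) = 77: x ≡ 70 (mod 77).
  Combine with x ≡ 3 (mod 4): since gcd(77, 4) = 1, we get a unique residue mod 308.
    Write x = 70 + 77·t and substitute into x ≡ 3 (mod 4): 77·t ≡ 3 − 70 = -67 (mod 4).
    Reduce coefficients mod 4: 1·t ≡ 1 (mod 4).
    So t ≡ 1 (mod 4).
    Then x = 70 + 77·1 = 147, valid modulo lcm(77, 4) = 308: x ≡ 147 (mod 308).
Verify: 147 mod 7 = 0 ✓, 147 mod 11 = 4 ✓, 147 mod 4 = 3 ✓.

x ≡ 147 (mod 308).


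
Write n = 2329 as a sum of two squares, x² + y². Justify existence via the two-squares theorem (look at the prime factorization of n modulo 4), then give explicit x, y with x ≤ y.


Step 1: Factor n = 2329 = 17 · 137.
Step 2: Check the mod-4 condition on each prime factor: 17 ≡ 1 (mod 4), exponent 1; 137 ≡ 1 (mod 4), exponent 1.
All primes ≡ 3 (mod 4) appear to even exponent (or don't appear), so by the two-squares theorem n IS expressible as a sum of two squares.
Step 3: Build a representation. Here n = 17 · 137 is a product of primes ≡ 1 (mod 4). Each prime p ≡ 1 (mod 4) is itself a sum of two squares; find a² by testing p − a² for a perfect square:
  17: 17 − 1² = 16 = 4² ⇒ 17 = 1² + 4².
  137: 137 − 1² = 136, 137 − 2² = 133, 137 − 3² = 128, 137 − 4² = 121 = 11² ⇒ 137 = 4² + 11².
  Combine using the Brahmagupta–Fibonacci identity (a² + b²)(c² + d²) = (ac − bd)² + (ad + bc)² = (ac + bd)² + (ad − bc)²:
  17 · 137 = 2329: from (1² + 4²)(4² + 11²), take (1·4 − 4·11, 1·11 + 4·4) = (4 − 44, 11 + 16) = (-40, 27); dropping signs (only squares matter) gives (40, 27); check 40² + 27² = 1600 + 729 = 2329 ✓.
Step 4: Order so x ≤ y and verify: 27² + 40² = 729 + 1600 = 2329 = n. ✓

n = 2329 = 27² + 40² (one valid representation with x ≤ y).


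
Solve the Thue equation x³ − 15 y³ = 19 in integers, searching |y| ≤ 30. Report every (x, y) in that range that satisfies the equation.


The equation is x³ - 15y³ = 19. For fixed y, x³ = 15·y³ + 19, so a solution requires the RHS to be a perfect cube.
Strategy: iterate y from -30 to 30, compute RHS = 15·y³ + 19, and check whether it is a (positive or negative) perfect cube.
Check small values of y:
  y = 0: RHS = 19 is not a perfect cube.
  y = 1: RHS = 34 is not a perfect cube.
  y = -1: RHS = 4 is not a perfect cube.
  y = 2: RHS = 139 is not a perfect cube.
  y = -2: RHS = -101 is not a perfect cube.
  y = 3: RHS = 424 is not a perfect cube.
  y = -3: RHS = -386 is not a perfect cube.
Continuing the search up to |y| = 30 finds no solutions either.
No (x, y) in the scanned range satisfies the equation.

No integer solutions with |y| ≤ 30.


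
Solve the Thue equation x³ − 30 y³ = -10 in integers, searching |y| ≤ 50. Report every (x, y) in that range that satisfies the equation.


The equation is x³ - 30y³ = -10. For fixed y, x³ = 30·y³ − 10, so a solution requires the RHS to be a perfect cube.
Strategy: iterate y from -50 to 50, compute RHS = 30·y³ − 10, and check whether it is a (positive or negative) perfect cube.
Check small values of y:
  y = 0: RHS = -10 is not a perfect cube.
  y = 1: RHS = 20 is not a perfect cube.
  y = -1: RHS = -40 is not a perfect cube.
  y = 2: RHS = 230 is not a perfect cube.
  y = -2: RHS = -250 is not a perfect cube.
  y = 3: RHS = 800 is not a perfect cube.
  y = -3: RHS = -820 is not a perfect cube.
Continuing the search up to |y| = 50 finds no solutions either.
No (x, y) in the scanned range satisfies the equation.

No integer solutions with |y| ≤ 50.


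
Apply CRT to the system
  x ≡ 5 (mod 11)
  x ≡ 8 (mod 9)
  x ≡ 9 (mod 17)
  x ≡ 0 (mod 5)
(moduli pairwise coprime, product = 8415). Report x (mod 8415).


Product of moduli M = 11 · 9 · 17 · 5 = 8415.
Merge one congruence at a time:
  Start: x ≡ 5 (mod 11).
  Combine with x ≡ 8 (mod 9); new modulus lcm = 99.
    Write x = 5 + 11·t and substitute into x ≡ 8 (mod 9): 11·t ≡ 8 − 5 = 3 (mod 9).
    Reduce coefficients mod 9: 2·t ≡ 3 (mod 9).
    The inverse of 2 mod 9 is 5 (since 2·5 = 10 = 1·9 + 1), so t ≡ 5·3 = 15 ≡ 6 (mod 9).
    Then x = 5 + 11·6 = 71, valid modulo lcm(11, 9) = 99: x ≡ 71 (mod 99).
  Combine with x ≡ 9 (mod 17); new modulus lcm = 1683.
    Write x = 71 + 99·t and substitute into x ≡ 9 (mod 17): 99·t ≡ 9 − 71 = -62 (mod 17).
    Reduce coefficients mod 17: 14·t ≡ 6 (mod 17).
    The inverse of 14 mod 17 is 11 (since 14·11 = 154 = 9·17 + 1), so t ≡ 11·6 = 66 ≡ 15 (mod 17).
    Then x = 71 + 99·15 = 1556, valid modulo lcm(99, 17) = 1683: x ≡ 1556 (mod 1683).
  Combine with x ≡ 0 (mod 5); new modulus lcm = 8415.
    Write x = 1556 + 1683·t and substitute into x ≡ 0 (mod 5): 1683·t ≡ 0 − 1556 = -1556 (mod 5).
    Reduce coefficients mod 5: 3·t ≡ 4 (mod 5).
    The inverse of 3 mod 5 is 2 (since 3·2 = 6 = 1·5 + 1), so t ≡ 2·4 = 8 ≡ 3 (mod 5).
    Then x = 1556 + 1683·3 = 6605, valid modulo lcm(1683, 5) = 8415: x ≡ 6605 (mod 8415).
Verify against each original: 6605 mod 11 = 5, 6605 mod 9 = 8, 6605 mod 17 = 9, 6605 mod 5 = 0.

x ≡ 6605 (mod 8415).


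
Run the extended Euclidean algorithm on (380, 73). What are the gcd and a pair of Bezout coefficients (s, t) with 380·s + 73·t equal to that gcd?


Euclidean algorithm on (380, 73) — divide until remainder is 0:
  380 = 5 · 73 + 15
  73 = 4 · 15 + 13
  15 = 1 · 13 + 2
  13 = 6 · 2 + 1
  2 = 2 · 1 + 0
gcd(380, 73) = 1.
Track Bezout coefficients alongside the remainders: start with r₀ = 380 = a·1 + b·0 (s = 1, t = 0) and r₁ = 73 = a·0 + b·1 (s = 0, t = 1); each new remainder r_{k+1} = r_{k-1} − q_k·r_k inherits s_{k+1} = s_{k-1} − q_k·s_k, t_{k+1} = t_{k-1} − q_k·t_k, so r_k = a·s_k + b·t_k at every step:
  q = 5: r = 15, s = 1 − 5·0 = 1, t = 0 − 5·1 = -5  (check: 380·1 + 73·(-5) = 15)
  q = 4: r = 13, s = 0 − 4·1 = -4, t = 1 − 4·(-5) = 21  (check: 380·(-4) + 73·21 = 13)
  q = 1: r = 2, s = 1 − 1·(-4) = 5, t = -5 − 1·21 = -26  (check: 380·5 + 73·(-26) = 2)
  q = 6: r = 1, s = -4 − 6·5 = -34, t = 21 − 6·(-26) = 177  (check: 380·(-34) + 73·177 = 1)
The row with r = 1 (the gcd) gives the Bezout coefficients s = -34, t = 177.
Result: 380 · (-34) + 73 · (177) = 1.

gcd(380, 73) = 1; s = -34, t = 177 (check: 380·(-34) + 73·177 = 1).
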